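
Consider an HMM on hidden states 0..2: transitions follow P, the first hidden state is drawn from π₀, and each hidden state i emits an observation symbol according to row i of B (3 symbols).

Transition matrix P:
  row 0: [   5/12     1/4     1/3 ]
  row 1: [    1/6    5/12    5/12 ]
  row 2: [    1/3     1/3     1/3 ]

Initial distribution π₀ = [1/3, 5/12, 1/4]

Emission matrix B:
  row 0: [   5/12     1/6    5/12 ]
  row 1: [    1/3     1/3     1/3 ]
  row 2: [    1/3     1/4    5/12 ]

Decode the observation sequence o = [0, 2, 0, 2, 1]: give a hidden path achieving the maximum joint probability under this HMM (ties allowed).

t=0: δ = [1.389e-01, 1.389e-01, 8.333e-02]  (obs o_0=0)
t=1: δ = [2.411e-02, 1.929e-02, 2.411e-02]  ψ = [0, 1, 1]  (obs o_1=2)
t=2: δ = [4.186e-03, 2.679e-03, 2.679e-03]  ψ = [0, 1, 0]  (obs o_2=0)
t=3: δ = [7.268e-04, 3.721e-04, 5.814e-04]  ψ = [0, 1, 0]  (obs o_3=2)
t=4: δ = [5.047e-05, 6.460e-05, 6.056e-05]  ψ = [0, 2, 0]  (obs o_4=1)
backtrack: best end state = 1; path = [0, 0, 0, 2, 1]

path = [0, 0, 0, 2, 1]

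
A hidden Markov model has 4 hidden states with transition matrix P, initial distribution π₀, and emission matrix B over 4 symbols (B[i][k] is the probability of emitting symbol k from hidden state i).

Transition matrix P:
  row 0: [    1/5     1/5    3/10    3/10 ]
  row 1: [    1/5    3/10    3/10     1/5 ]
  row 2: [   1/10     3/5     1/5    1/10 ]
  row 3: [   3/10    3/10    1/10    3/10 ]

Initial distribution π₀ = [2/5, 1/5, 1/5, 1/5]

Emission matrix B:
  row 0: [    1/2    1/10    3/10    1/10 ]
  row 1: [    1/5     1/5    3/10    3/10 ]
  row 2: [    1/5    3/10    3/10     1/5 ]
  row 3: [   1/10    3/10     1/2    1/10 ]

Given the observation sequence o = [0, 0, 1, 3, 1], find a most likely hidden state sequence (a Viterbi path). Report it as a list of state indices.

t=0: δ = [2.000e-01, 4.000e-02, 4.000e-02, 2.000e-02]  (obs o_0=0)
t=1: δ = [2.000e-02, 8.000e-03, 1.200e-02, 6.000e-03]  ψ = [0, 0, 0, 0]  (obs o_1=0)
t=2: δ = [4.000e-04, 1.440e-03, 1.800e-03, 1.800e-03]  ψ = [0, 2, 0, 0]  (obs o_2=1)
t=3: δ = [5.400e-05, 3.240e-04, 8.640e-05, 5.400e-05]  ψ = [3, 2, 1, 3]  (obs o_3=3)
t=4: δ = [6.480e-06, 1.944e-05, 2.916e-05, 1.944e-05]  ψ = [1, 1, 1, 1]  (obs o_4=1)
backtrack: best end state = 2; path = [0, 0, 2, 1, 2]

path = [0, 0, 2, 1, 2]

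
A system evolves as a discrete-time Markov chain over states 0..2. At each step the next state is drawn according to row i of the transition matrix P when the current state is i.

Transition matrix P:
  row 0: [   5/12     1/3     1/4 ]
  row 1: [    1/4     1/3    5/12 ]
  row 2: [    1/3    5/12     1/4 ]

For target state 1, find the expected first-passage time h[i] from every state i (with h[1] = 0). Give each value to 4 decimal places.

First-step conditioning: h[1] = 0; for i ≠ 1, h[i] = 1 + Σ_k P[i][k]·h[k].
  h[0] = 1 + 5/12·h[0] + 1/4·h[2]
  h[2] = 1 + 1/3·h[0] + 1/4·h[2]
Solving the 2×2 linear system over states ≠ 1 gives exactly h = [48/17, 0, 44/17] (h[1] = 0 is the target).

h = [2.8235, 0.0000, 2.5882]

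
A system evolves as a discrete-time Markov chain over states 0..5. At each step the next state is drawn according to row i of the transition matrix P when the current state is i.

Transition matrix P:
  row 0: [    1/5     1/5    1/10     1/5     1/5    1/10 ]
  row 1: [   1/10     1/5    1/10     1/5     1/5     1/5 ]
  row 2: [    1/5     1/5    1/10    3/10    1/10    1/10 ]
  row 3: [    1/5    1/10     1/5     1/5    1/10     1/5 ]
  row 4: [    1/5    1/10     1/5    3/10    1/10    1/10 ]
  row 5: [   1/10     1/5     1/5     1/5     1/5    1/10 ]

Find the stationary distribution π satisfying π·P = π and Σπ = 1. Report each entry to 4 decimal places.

Balance equations π_j = Σ_i π_i·P[i][j]:
  π_0 = 1/5·π_0 + 1/10·π_1 + 1/5·π_2 + 1/5·π_3 + 1/5·π_4 + 1/10·π_5
  π_1 = 1/5·π_0 + 1/5·π_1 + 1/5·π_2 + 1/10·π_3 + 1/10·π_4 + 1/5·π_5
  π_2 = 1/10·π_0 + 1/10·π_1 + 1/10·π_2 + 1/5·π_3 + 1/5·π_4 + 1/5·π_5
  π_3 = 1/5·π_0 + 1/5·π_1 + 3/10·π_2 + 1/5·π_3 + 3/10·π_4 + 1/5·π_5
  π_4 = 1/5·π_0 + 1/5·π_1 + 1/10·π_2 + 1/10·π_3 + 1/10·π_4 + 1/5·π_5
  normalize: π_0 + π_1 + π_2 + π_3 + π_4 + π_5 = 1
Solving the linear system gives exactly π = [18853/110999, 18015/110999, 16830/110999, 25516/110999, 16332/110999, 153/1099].

π = [0.1698, 0.1623, 0.1516, 0.2299, 0.1471, 0.1392]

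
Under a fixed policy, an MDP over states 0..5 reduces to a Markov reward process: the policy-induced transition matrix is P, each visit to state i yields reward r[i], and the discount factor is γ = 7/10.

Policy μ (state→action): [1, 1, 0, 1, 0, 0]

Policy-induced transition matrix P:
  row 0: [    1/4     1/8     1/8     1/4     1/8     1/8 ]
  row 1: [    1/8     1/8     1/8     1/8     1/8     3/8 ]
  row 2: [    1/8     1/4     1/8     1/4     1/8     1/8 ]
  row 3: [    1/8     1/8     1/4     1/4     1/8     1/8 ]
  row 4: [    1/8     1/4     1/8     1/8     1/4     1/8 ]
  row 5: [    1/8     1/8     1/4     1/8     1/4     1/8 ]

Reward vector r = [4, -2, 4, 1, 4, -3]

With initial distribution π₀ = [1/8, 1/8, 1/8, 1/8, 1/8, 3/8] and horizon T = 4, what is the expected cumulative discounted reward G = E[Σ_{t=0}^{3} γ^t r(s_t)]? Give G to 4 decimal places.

G = 2.3166

t=0: π = [0.1250, 0.1250, 0.1250, 0.1250, 0.1250, 0.3750], E[r] = 0.2500, γ^t·E[r] = 0.250000, running G = 0.250000
t=1: π = [0.1406, 0.1563, 0.1875, 0.1719, 0.1875, 0.1563], E[r] = 1.4531, γ^t·E[r] = 1.017188, running G = 1.267188
t=2: π = [0.1426, 0.1719, 0.1660, 0.1875, 0.1680, 0.1641], E[r] = 1.2578, γ^t·E[r] = 0.616328, running G = 1.883516
t=3: π = [0.1428, 0.1667, 0.1689, 0.1870, 0.1665, 0.1680], E[r] = 1.2627, γ^t·E[r] = 0.433104, running G = 2.316620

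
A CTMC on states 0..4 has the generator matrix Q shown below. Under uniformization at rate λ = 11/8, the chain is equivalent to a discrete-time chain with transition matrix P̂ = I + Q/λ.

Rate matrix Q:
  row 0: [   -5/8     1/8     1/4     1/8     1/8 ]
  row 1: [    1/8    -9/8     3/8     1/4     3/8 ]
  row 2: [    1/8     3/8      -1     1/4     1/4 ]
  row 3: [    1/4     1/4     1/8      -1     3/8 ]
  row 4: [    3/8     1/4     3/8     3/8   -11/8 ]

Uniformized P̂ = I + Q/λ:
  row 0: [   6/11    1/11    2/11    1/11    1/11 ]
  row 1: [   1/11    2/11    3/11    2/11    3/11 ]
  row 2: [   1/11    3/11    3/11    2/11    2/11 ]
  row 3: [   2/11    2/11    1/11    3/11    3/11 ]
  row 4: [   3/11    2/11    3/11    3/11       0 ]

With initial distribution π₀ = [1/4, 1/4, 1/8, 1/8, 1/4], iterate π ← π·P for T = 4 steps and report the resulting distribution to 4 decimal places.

π = [0.2530, 0.1783, 0.2150, 0.1909, 0.1628]

t=0: π = [0.2500, 0.2500, 0.1250, 0.1250, 0.2500]
t=1: π = [0.2614, 0.1705, 0.2273, 0.1932, 0.1477]
t=2: π = [0.2541, 0.1787, 0.2138, 0.1890, 0.1643]
t=3: π = [0.2535, 0.1782, 0.2153, 0.1908, 0.1623]
t=4: π = [0.2530, 0.1783, 0.2150, 0.1909, 0.1628]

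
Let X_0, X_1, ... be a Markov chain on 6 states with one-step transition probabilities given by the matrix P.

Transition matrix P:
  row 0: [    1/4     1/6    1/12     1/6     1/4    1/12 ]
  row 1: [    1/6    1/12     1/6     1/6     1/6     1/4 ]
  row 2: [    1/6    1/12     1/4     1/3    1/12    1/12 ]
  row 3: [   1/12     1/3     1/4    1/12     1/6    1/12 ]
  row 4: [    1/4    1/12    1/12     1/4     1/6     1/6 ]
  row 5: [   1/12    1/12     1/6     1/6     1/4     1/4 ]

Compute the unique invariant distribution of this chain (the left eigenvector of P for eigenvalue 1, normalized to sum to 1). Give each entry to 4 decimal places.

π = [0.1671, 0.1456, 0.1680, 0.1934, 0.1788, 0.1470]

Balance equations π_j = Σ_i π_i·P[i][j]:
  π_0 = 1/4·π_0 + 1/6·π_1 + 1/6·π_2 + 1/12·π_3 + 1/4·π_4 + 1/12·π_5
  π_1 = 1/6·π_0 + 1/12·π_1 + 1/12·π_2 + 1/3·π_3 + 1/12·π_4 + 1/12·π_5
  π_2 = 1/12·π_0 + 1/6·π_1 + 1/4·π_2 + 1/4·π_3 + 1/12·π_4 + 1/6·π_5
  π_3 = 1/6·π_0 + 1/6·π_1 + 1/3·π_2 + 1/12·π_3 + 1/4·π_4 + 1/6·π_5
  π_4 = 1/4·π_0 + 1/6·π_1 + 1/12·π_2 + 1/6·π_3 + 1/6·π_4 + 1/4·π_5
  normalize: π_0 + π_1 + π_2 + π_3 + π_4 + π_5 = 1
Solving the linear system gives exactly π = [4054/24257, 10597/72771, 4074/24257, 14077/72771, 13015/72771, 3566/24257].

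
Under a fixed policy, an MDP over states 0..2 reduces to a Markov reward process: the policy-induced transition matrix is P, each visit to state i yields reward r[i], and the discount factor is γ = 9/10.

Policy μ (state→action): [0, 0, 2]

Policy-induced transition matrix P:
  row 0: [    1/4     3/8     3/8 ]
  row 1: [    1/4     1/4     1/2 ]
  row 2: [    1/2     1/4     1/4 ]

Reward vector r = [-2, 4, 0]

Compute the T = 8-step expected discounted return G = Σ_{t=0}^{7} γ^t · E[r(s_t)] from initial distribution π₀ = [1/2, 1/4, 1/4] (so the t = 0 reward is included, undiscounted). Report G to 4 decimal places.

G = 2.3990

t=0: π = [0.5000, 0.2500, 0.2500], E[r] = 0.0000, γ^t·E[r] = 0.000000, running G = 0.000000
t=1: π = [0.3125, 0.3125, 0.3750], E[r] = 0.6250, γ^t·E[r] = 0.562500, running G = 0.562500
t=2: π = [0.3438, 0.2891, 0.3672], E[r] = 0.4688, γ^t·E[r] = 0.379688, running G = 0.942188
t=3: π = [0.3418, 0.2930, 0.3652], E[r] = 0.4883, γ^t·E[r] = 0.355957, running G = 1.298145
t=4: π = [0.3413, 0.2927, 0.3660], E[r] = 0.4883, γ^t·E[r] = 0.320361, running G = 1.618506
t=5: π = [0.3415, 0.2927, 0.3658], E[r] = 0.4877, γ^t·E[r] = 0.287965, running G = 1.906471
t=6: π = [0.3415, 0.2927, 0.3659], E[r] = 0.4878, γ^t·E[r] = 0.259249, running G = 2.165720
t=7: π = [0.3415, 0.2927, 0.3659], E[r] = 0.4878, γ^t·E[r] = 0.233315, running G = 2.399035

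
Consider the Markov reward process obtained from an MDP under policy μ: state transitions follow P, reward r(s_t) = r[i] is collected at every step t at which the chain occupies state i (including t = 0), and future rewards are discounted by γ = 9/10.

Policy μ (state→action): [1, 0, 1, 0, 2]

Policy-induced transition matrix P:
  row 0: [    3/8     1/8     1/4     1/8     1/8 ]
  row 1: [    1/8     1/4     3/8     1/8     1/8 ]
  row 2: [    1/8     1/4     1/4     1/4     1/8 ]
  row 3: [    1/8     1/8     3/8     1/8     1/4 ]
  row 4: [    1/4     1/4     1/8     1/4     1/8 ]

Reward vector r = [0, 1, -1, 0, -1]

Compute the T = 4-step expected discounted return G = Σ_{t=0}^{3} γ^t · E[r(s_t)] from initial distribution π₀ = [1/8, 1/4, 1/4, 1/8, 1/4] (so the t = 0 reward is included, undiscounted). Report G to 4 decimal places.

G = -0.7653

t=0: π = [0.1250, 0.2500, 0.2500, 0.1250, 0.2500], E[r] = -0.2500, γ^t·E[r] = -0.250000, running G = -0.250000
t=1: π = [0.1875, 0.2188, 0.2656, 0.1875, 0.1406], E[r] = -0.1875, γ^t·E[r] = -0.168750, running G = -0.418750
t=2: π = [0.1895, 0.2031, 0.2832, 0.1758, 0.1484], E[r] = -0.2285, γ^t·E[r] = -0.185098, running G = -0.603848
t=3: π = [0.1909, 0.2043, 0.2788, 0.1790, 0.1470], E[r] = -0.2214, γ^t·E[r] = -0.161427, running G = -0.765274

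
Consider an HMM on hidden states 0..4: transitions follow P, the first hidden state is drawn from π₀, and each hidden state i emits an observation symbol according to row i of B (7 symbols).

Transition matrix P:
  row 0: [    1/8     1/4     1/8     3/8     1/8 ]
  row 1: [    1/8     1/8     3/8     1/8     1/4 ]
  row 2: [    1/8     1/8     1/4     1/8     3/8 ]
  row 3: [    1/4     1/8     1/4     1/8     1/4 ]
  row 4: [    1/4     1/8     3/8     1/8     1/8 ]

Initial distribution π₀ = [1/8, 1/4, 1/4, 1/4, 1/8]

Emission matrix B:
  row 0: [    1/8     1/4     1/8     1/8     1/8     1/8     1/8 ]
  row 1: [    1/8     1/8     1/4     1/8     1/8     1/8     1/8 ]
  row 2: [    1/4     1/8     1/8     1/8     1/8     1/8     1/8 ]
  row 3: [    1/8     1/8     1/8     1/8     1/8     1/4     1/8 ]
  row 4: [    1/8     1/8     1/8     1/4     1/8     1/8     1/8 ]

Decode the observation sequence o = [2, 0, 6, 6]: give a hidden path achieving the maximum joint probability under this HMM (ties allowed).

t=0: δ = [1.562e-02, 6.250e-02, 3.125e-02, 3.125e-02, 1.562e-02]  (obs o_0=2)
t=1: δ = [9.766e-04, 9.766e-04, 5.859e-03, 9.766e-04, 1.953e-03]  ψ = [1, 1, 1, 1, 1]  (obs o_1=0)
t=2: δ = [9.155e-05, 9.155e-05, 1.831e-04, 9.155e-05, 2.747e-04]  ψ = [2, 2, 2, 2, 2]  (obs o_2=6)
t=3: δ = [8.583e-06, 4.292e-06, 1.287e-05, 4.292e-06, 8.583e-06]  ψ = [4, 4, 4, 0, 2]  (obs o_3=6)
backtrack: best end state = 2; path = [1, 2, 4, 2]

path = [1, 2, 4, 2]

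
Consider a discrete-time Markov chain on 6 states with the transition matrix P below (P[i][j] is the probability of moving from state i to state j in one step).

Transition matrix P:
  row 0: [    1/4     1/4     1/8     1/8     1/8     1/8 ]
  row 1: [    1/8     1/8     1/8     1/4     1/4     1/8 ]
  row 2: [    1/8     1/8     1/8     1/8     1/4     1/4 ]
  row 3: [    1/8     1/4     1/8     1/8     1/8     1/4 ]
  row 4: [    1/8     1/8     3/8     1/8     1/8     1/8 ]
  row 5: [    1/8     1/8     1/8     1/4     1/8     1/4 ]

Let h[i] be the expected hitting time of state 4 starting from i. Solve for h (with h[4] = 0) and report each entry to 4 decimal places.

First-step conditioning: h[4] = 0; for i ≠ 4, h[i] = 1 + Σ_k P[i][k]·h[k].
  h[0] = 1 + 1/4·h[0] + 1/4·h[1] + 1/8·h[2] + 1/8·h[3] + 1/8·h[5]
  h[1] = 1 + 1/8·h[0] + 1/8·h[1] + 1/8·h[2] + 1/4·h[3] + 1/8·h[5]
  h[2] = 1 + 1/8·h[0] + 1/8·h[1] + 1/8·h[2] + 1/8·h[3] + 1/4·h[5]
  h[3] = 1 + 1/8·h[0] + 1/4·h[1] + 1/8·h[2] + 1/8·h[3] + 1/4·h[5]
  h[5] = 1 + 1/8·h[0] + 1/8·h[1] + 1/8·h[2] + 1/4·h[3] + 1/4·h[5]
Solving the 5×5 linear system over states ≠ 4 gives exactly h = [31744/5209, 28224/5209, 28280/5209, 31808/5209, 0, 32256/5209] (h[4] = 0 is the target).

h = [6.0941, 5.4183, 5.4291, 6.1064, 0.0000, 6.1924]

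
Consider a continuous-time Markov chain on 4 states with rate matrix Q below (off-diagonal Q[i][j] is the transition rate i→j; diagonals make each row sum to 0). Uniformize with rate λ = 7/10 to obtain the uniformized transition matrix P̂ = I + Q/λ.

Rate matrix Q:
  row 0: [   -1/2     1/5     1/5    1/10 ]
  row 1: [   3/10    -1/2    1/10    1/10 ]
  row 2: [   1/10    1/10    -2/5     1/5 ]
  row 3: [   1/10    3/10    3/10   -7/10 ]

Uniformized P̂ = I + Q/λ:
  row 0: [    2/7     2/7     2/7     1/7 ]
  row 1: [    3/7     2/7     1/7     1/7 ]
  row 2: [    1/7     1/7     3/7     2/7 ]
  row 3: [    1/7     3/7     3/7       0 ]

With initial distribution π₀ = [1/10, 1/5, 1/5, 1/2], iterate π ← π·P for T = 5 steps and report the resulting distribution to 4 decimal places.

t=0: π = [0.1000, 0.2000, 0.2000, 0.5000]
t=1: π = [0.2143, 0.3286, 0.3571, 0.1000]
t=2: π = [0.2673, 0.2490, 0.3041, 0.1796]
t=3: π = [0.2522, 0.2679, 0.3192, 0.1606]
t=4: π = [0.2554, 0.2631, 0.3160, 0.1655]
t=5: π = [0.2545, 0.2642, 0.3169, 0.1644]

π = [0.2545, 0.2642, 0.3169, 0.1644]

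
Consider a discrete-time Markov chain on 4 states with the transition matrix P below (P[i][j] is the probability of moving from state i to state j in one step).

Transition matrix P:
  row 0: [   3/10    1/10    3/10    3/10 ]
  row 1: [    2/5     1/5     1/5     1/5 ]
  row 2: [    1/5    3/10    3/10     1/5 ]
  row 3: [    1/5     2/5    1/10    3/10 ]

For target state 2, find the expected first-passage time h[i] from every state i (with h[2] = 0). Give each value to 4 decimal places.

h = [4.4712, 4.8558, 0.0000, 5.4808]

First-step conditioning: h[2] = 0; for i ≠ 2, h[i] = 1 + Σ_k P[i][k]·h[k].
  h[0] = 1 + 3/10·h[0] + 1/10·h[1] + 3/10·h[3]
  h[1] = 1 + 2/5·h[0] + 1/5·h[1] + 1/5·h[3]
  h[3] = 1 + 1/5·h[0] + 2/5·h[1] + 3/10·h[3]
Solving the 3×3 linear system over states ≠ 2 gives exactly h = [465/104, 505/104, 0, 285/52] (h[2] = 0 is the target).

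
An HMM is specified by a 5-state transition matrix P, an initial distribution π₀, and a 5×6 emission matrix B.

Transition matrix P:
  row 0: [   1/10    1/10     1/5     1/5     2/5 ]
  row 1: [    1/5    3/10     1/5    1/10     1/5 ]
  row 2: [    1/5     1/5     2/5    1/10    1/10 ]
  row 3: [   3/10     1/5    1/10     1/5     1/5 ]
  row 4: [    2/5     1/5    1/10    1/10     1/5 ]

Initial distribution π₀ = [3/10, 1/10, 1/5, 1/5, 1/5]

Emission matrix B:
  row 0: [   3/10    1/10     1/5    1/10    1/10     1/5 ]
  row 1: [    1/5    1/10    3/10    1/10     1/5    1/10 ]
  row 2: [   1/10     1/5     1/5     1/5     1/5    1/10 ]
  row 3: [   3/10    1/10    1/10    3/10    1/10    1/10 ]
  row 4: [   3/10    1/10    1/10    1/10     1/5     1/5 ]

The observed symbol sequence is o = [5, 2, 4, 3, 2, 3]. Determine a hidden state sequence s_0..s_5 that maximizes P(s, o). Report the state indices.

path = [0, 2, 2, 2, 2, 2]

t=0: δ = [6.000e-02, 1.000e-02, 2.000e-02, 2.000e-02, 4.000e-02]  (obs o_0=5)
t=1: δ = [3.200e-03, 2.400e-03, 2.400e-03, 1.200e-03, 2.400e-03]  ψ = [4, 4, 0, 0, 0]  (obs o_1=2)
t=2: δ = [9.600e-05, 1.440e-04, 1.920e-04, 6.400e-05, 2.560e-04]  ψ = [4, 1, 2, 0, 0]  (obs o_2=4)
t=3: δ = [1.024e-05, 5.120e-06, 1.536e-05, 7.680e-06, 5.120e-06]  ψ = [4, 4, 2, 4, 4]  (obs o_3=3)
t=4: δ = [6.144e-07, 9.216e-07, 1.229e-06, 2.048e-07, 4.096e-07]  ψ = [2, 2, 2, 0, 0]  (obs o_4=2)
t=5: δ = [2.458e-08, 2.765e-08, 9.830e-08, 3.686e-08, 2.458e-08]  ψ = [2, 1, 2, 0, 0]  (obs o_5=3)
backtrack: best end state = 2; path = [0, 2, 2, 2, 2, 2]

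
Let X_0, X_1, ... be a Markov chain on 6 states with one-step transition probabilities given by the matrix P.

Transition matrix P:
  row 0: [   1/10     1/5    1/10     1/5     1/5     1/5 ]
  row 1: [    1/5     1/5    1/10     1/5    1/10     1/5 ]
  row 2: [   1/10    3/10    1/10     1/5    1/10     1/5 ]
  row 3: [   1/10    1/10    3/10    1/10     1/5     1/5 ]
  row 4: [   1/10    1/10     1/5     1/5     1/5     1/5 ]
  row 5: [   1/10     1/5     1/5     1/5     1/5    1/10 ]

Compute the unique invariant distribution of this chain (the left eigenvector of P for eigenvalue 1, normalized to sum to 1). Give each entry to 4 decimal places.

Balance equations π_j = Σ_i π_i·P[i][j]:
  π_0 = 1/10·π_0 + 1/5·π_1 + 1/10·π_2 + 1/10·π_3 + 1/10·π_4 + 1/10·π_5
  π_1 = 1/5·π_0 + 1/5·π_1 + 3/10·π_2 + 1/10·π_3 + 1/10·π_4 + 1/5·π_5
  π_2 = 1/10·π_0 + 1/10·π_1 + 1/10·π_2 + 3/10·π_3 + 1/5·π_4 + 1/5·π_5
  π_3 = 1/5·π_0 + 1/5·π_1 + 1/5·π_2 + 1/10·π_3 + 1/5·π_4 + 1/5·π_5
  π_4 = 1/5·π_0 + 1/10·π_1 + 1/10·π_2 + 1/5·π_3 + 1/5·π_4 + 1/5·π_5
  normalize: π_0 + π_1 + π_2 + π_3 + π_4 + π_5 = 1
Solving the linear system gives exactly π = [186/1573, 287/1573, 269/1573, 2/11, 259/1573, 2/11].

π = [0.1182, 0.1825, 0.1710, 0.1818, 0.1647, 0.1818]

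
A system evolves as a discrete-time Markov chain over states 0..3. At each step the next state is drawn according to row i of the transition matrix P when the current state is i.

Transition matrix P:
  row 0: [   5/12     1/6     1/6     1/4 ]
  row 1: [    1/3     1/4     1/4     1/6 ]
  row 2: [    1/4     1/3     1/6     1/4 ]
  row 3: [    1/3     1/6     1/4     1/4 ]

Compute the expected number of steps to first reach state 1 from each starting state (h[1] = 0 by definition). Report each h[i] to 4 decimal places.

First-step conditioning: h[1] = 0; for i ≠ 1, h[i] = 1 + Σ_k P[i][k]·h[k].
  h[0] = 1 + 5/12·h[0] + 1/6·h[2] + 1/4·h[3]
  h[2] = 1 + 1/4·h[0] + 1/6·h[2] + 1/4·h[3]
  h[3] = 1 + 1/3·h[0] + 1/4·h[2] + 1/4·h[3]
Solving the 3×3 linear system over states ≠ 1 gives exactly h = [96/19, 0, 80/19, 284/57] (h[1] = 0 is the target).

h = [5.0526, 0.0000, 4.2105, 4.9825]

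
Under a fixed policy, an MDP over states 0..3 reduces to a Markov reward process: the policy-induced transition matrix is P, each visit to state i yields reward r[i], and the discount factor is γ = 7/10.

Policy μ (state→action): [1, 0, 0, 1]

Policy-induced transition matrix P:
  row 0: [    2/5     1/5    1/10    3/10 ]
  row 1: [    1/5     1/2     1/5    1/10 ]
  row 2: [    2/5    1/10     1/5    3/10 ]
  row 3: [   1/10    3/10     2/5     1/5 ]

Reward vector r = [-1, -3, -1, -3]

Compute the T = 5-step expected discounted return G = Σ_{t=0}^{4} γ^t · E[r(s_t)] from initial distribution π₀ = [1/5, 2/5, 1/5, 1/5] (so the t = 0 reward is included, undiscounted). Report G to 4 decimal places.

G = -5.7930

t=0: π = [0.2000, 0.4000, 0.2000, 0.2000], E[r] = -2.2000, γ^t·E[r] = -2.200000, running G = -2.200000
t=1: π = [0.2600, 0.3200, 0.2200, 0.2000], E[r] = -2.0400, γ^t·E[r] = -1.428000, running G = -3.628000
t=2: π = [0.2760, 0.2940, 0.2140, 0.2160], E[r] = -2.0200, γ^t·E[r] = -0.989800, running G = -4.617800
t=3: π = [0.2764, 0.2884, 0.2156, 0.2196], E[r] = -2.0160, γ^t·E[r] = -0.691488, running G = -5.309288
t=4: π = [0.2764, 0.2869, 0.2163, 0.2204], E[r] = -2.0146, γ^t·E[r] = -0.483696, running G = -5.792984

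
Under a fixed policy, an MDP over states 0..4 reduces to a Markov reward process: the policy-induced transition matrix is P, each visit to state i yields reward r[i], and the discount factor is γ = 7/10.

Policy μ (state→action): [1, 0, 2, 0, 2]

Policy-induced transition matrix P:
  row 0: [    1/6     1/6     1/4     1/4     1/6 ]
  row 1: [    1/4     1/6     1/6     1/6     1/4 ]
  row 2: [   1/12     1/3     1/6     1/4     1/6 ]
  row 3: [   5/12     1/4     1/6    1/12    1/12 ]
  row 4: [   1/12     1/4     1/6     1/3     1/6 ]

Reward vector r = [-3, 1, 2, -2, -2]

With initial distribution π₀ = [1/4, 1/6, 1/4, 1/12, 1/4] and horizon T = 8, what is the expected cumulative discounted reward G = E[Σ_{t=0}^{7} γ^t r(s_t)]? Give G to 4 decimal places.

t=0: π = [0.2500, 0.1667, 0.2500, 0.0833, 0.2500], E[r] = -0.7500, γ^t·E[r] = -0.750000, running G = -0.750000
t=1: π = [0.1597, 0.2361, 0.1875, 0.2431, 0.1736], E[r] = -0.7014, γ^t·E[r] = -0.490972, running G = -1.240972
t=2: π = [0.2170, 0.2326, 0.1800, 0.2043, 0.1661], E[r] = -0.7992, γ^t·E[r] = -0.391603, running G = -1.632575
t=3: π = [0.2083, 0.2275, 0.1848, 0.2104, 0.1690], E[r] = -0.7867, γ^t·E[r] = -0.269838, running G = -1.902413
t=4: π = [0.2087, 0.2291, 0.1840, 0.2101, 0.1681], E[r] = -0.7854, γ^t·E[r] = -0.188579, running G = -2.090992
t=5: π = [0.2089, 0.2288, 0.1841, 0.2099, 0.1683], E[r] = -0.7861, γ^t·E[r] = -0.132125, running G = -2.223117
t=6: π = [0.2089, 0.2289, 0.1841, 0.2100, 0.1682], E[r] = -0.7860, γ^t·E[r] = -0.092469, running G = -2.315586
t=7: π = [0.2089, 0.2289, 0.1841, 0.2100, 0.1682], E[r] = -0.7860, γ^t·E[r] = -0.064730, running G = -2.380316

G = -2.3803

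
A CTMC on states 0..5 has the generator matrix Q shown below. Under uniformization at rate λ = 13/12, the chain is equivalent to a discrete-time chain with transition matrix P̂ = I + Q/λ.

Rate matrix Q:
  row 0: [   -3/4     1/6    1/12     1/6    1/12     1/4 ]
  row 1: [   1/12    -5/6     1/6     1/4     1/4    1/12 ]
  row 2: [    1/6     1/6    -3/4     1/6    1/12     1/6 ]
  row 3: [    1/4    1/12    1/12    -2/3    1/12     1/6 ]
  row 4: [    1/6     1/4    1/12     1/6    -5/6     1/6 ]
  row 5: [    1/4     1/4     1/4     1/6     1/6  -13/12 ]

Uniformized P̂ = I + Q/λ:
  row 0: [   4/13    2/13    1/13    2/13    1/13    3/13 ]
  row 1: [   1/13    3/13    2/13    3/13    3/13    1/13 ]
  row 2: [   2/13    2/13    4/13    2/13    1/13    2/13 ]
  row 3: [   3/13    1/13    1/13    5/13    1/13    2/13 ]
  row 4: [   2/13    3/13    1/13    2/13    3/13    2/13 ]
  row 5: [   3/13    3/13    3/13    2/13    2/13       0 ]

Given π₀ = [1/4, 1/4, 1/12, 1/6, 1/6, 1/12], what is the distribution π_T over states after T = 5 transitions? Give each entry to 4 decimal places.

π = [0.1983, 0.1710, 0.1441, 0.2171, 0.1343, 0.1351]

t=0: π = [0.2500, 0.2500, 0.0833, 0.1667, 0.1667, 0.0833]
t=1: π = [0.1923, 0.1795, 0.1282, 0.2115, 0.1474, 0.1410]
t=2: π = [0.1967, 0.1736, 0.1420, 0.2165, 0.1381, 0.1331]
t=3: π = [0.1977, 0.1714, 0.1435, 0.2172, 0.1351, 0.1351]
t=4: π = [0.1982, 0.1711, 0.1440, 0.2171, 0.1345, 0.1351]
t=5: π = [0.1983, 0.1710, 0.1441, 0.2171, 0.1343, 0.1351]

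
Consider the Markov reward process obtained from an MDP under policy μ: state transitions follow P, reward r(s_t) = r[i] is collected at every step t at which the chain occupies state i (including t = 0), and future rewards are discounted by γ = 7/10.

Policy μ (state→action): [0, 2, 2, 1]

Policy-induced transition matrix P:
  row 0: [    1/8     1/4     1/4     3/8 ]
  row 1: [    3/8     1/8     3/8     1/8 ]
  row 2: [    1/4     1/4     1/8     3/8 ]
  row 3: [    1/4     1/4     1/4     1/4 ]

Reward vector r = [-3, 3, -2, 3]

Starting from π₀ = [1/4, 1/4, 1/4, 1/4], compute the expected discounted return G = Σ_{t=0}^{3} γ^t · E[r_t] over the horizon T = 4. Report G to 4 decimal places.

t=0: π = [0.2500, 0.2500, 0.2500, 0.2500], E[r] = 0.2500, γ^t·E[r] = 0.250000, running G = 0.250000
t=1: π = [0.2500, 0.2188, 0.2500, 0.2813], E[r] = 0.2500, γ^t·E[r] = 0.175000, running G = 0.425000
t=2: π = [0.2461, 0.2227, 0.2461, 0.2852], E[r] = 0.2930, γ^t·E[r] = 0.143555, running G = 0.568555
t=3: π = [0.2471, 0.2222, 0.2471, 0.2837], E[r] = 0.2822, γ^t·E[r] = 0.096804, running G = 0.665358

G = 0.6654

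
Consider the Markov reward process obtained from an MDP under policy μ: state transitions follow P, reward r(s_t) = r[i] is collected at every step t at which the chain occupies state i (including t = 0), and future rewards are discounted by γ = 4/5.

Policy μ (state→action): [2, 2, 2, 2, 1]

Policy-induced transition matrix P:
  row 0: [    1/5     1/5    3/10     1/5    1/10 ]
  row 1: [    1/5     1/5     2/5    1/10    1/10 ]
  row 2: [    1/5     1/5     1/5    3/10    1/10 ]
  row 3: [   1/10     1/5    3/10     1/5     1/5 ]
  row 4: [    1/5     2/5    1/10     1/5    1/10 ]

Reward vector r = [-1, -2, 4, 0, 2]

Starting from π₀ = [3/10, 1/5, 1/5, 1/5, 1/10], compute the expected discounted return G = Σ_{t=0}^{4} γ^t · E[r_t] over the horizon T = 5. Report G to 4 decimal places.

G = 1.9788

t=0: π = [0.3000, 0.2000, 0.2000, 0.2000, 0.1000], E[r] = 0.3000, γ^t·E[r] = 0.300000, running G = 0.300000
t=1: π = [0.1800, 0.2200, 0.2800, 0.2000, 0.1200], E[r] = 0.7400, γ^t·E[r] = 0.592000, running G = 0.892000
t=2: π = [0.1800, 0.2240, 0.2700, 0.2060, 0.1200], E[r] = 0.6920, γ^t·E[r] = 0.442880, running G = 1.334880
t=3: π = [0.1794, 0.2240, 0.2714, 0.2046, 0.1206], E[r] = 0.6994, γ^t·E[r] = 0.358093, running G = 1.692973
t=4: π = [0.1795, 0.2241, 0.2711, 0.2047, 0.1205], E[r] = 0.6977, γ^t·E[r] = 0.285778, running G = 1.978751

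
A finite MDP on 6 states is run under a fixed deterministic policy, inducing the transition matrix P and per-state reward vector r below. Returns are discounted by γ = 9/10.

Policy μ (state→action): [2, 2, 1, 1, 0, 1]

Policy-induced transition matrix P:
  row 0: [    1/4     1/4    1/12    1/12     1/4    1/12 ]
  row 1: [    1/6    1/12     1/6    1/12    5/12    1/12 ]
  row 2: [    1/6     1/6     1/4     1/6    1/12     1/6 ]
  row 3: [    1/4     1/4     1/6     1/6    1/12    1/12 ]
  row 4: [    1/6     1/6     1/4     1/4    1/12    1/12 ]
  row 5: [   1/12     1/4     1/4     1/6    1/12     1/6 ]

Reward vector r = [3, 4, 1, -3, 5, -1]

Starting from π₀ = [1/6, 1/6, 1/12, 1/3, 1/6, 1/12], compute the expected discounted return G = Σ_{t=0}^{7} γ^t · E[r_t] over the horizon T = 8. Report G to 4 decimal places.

G = 9.6487

t=0: π = [0.1667, 0.1667, 0.0833, 0.3333, 0.1667, 0.0833], E[r] = 1.0000, γ^t·E[r] = 1.000000, running G = 1.000000
t=1: π = [0.2014, 0.2014, 0.1806, 0.1528, 0.1667, 0.0972], E[r] = 1.8681, γ^t·E[r] = 1.681250, running G = 2.681250
t=2: π = [0.1881, 0.1875, 0.1869, 0.1470, 0.1840, 0.1065], E[r] = 1.8738, γ^t·E[r] = 1.517813, running G = 4.199063
t=3: π = [0.1857, 0.1878, 0.1908, 0.1507, 0.1772, 0.1078], E[r] = 1.8253, γ^t·E[r] = 1.330629, running G = 5.529691
t=4: π = [0.1857, 0.1880, 0.1908, 0.1503, 0.1769, 0.1082], E[r] = 1.8255, γ^t·E[r] = 1.197703, running G = 6.727395
t=5: π = [0.1857, 0.1880, 0.1909, 0.1503, 0.1770, 0.1083], E[r] = 1.8256, γ^t·E[r] = 1.078027, running G = 7.805422
t=6: π = [0.1856, 0.1880, 0.1909, 0.1503, 0.1769, 0.1083], E[r] = 1.8255, γ^t·E[r] = 0.970139, running G = 8.775561
t=7: π = [0.1856, 0.1880, 0.1909, 0.1503, 0.1769, 0.1083], E[r] = 1.8255, γ^t·E[r] = 0.873117, running G = 9.648678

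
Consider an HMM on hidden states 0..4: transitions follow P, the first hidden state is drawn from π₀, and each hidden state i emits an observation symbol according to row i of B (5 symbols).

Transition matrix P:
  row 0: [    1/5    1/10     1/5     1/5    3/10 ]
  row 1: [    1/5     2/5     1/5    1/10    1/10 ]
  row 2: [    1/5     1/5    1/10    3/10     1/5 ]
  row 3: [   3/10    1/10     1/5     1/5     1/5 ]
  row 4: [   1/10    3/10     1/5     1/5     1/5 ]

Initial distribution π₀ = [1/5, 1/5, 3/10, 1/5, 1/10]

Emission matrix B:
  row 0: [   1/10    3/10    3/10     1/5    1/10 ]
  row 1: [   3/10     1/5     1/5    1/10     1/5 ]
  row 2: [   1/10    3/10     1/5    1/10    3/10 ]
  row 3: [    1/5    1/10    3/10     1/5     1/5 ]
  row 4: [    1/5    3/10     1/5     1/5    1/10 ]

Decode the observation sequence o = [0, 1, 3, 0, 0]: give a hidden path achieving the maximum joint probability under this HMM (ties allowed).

path = [1, 1, 1, 1, 1]

t=0: δ = [2.000e-02, 6.000e-02, 3.000e-02, 4.000e-02, 2.000e-02]  (obs o_0=0)
t=1: δ = [3.600e-03, 4.800e-03, 3.600e-03, 9.000e-04, 2.400e-03]  ψ = [1, 1, 1, 2, 3]  (obs o_1=1)
t=2: δ = [1.920e-04, 1.920e-04, 9.600e-05, 2.160e-04, 2.160e-04]  ψ = [1, 1, 1, 2, 0]  (obs o_2=3)
t=3: δ = [6.480e-06, 2.304e-05, 4.320e-06, 8.640e-06, 1.152e-05]  ψ = [3, 1, 3, 3, 0]  (obs o_3=0)
t=4: δ = [4.608e-07, 2.765e-06, 4.608e-07, 4.608e-07, 4.608e-07]  ψ = [1, 1, 1, 1, 1]  (obs o_4=0)
backtrack: best end state = 1; path = [1, 1, 1, 1, 1]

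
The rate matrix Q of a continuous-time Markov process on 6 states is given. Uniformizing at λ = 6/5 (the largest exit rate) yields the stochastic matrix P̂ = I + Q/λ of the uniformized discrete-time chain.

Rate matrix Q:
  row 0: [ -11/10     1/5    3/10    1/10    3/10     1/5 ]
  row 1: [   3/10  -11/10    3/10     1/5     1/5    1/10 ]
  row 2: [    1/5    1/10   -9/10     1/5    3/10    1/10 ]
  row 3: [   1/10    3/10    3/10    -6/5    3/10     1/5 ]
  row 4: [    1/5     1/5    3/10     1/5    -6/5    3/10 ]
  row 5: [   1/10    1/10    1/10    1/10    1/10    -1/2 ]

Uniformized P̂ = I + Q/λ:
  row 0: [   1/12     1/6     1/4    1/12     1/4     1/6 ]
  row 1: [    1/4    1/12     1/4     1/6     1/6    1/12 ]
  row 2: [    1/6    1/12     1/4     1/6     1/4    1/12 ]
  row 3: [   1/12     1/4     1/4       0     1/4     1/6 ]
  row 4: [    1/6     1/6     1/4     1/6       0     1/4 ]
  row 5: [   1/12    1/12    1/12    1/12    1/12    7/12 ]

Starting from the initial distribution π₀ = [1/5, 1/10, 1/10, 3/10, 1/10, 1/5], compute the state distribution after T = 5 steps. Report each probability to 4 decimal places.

π = [0.1348, 0.1269, 0.2069, 0.1146, 0.1572, 0.2597]

t=0: π = [0.2000, 0.1000, 0.1000, 0.3000, 0.1000, 0.2000]
t=1: π = [0.1167, 0.1583, 0.2167, 0.0833, 0.1833, 0.2417]
t=2: π = [0.1431, 0.1222, 0.2097, 0.1229, 0.1507, 0.2514]
t=3: π = [0.1337, 0.1283, 0.2081, 0.1133, 0.1602, 0.2563]
t=4: π = [0.1354, 0.1267, 0.2073, 0.1153, 0.1565, 0.2588]
t=5: π = [0.1348, 0.1269, 0.2069, 0.1146, 0.1572, 0.2597]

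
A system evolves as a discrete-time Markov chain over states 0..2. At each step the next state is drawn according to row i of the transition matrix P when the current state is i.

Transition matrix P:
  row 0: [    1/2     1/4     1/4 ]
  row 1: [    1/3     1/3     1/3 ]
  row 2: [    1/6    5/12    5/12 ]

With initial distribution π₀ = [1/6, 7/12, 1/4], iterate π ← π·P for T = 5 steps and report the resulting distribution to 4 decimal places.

t=0: π = [0.1667, 0.5833, 0.2500]
t=1: π = [0.3194, 0.3403, 0.3403]
t=2: π = [0.3299, 0.3351, 0.3351]
t=3: π = [0.3325, 0.3338, 0.3338]
t=4: π = [0.3331, 0.3334, 0.3334]
t=5: π = [0.3333, 0.3334, 0.3334]

π = [0.3333, 0.3334, 0.3334]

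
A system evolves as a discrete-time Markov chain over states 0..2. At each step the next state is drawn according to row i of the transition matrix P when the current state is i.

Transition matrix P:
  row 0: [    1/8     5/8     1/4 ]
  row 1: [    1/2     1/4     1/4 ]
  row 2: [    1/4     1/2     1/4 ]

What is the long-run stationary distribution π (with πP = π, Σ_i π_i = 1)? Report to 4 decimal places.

Balance equations π_j = Σ_i π_i·P[i][j]:
  π_0 = 1/8·π_0 + 1/2·π_1 + 1/4·π_2
  π_1 = 5/8·π_0 + 1/4·π_1 + 1/2·π_2
  normalize: π_0 + π_1 + π_2 = 1
Solving the linear system gives exactly π = [7/22, 19/44, 1/4].

π = [0.3182, 0.4318, 0.2500]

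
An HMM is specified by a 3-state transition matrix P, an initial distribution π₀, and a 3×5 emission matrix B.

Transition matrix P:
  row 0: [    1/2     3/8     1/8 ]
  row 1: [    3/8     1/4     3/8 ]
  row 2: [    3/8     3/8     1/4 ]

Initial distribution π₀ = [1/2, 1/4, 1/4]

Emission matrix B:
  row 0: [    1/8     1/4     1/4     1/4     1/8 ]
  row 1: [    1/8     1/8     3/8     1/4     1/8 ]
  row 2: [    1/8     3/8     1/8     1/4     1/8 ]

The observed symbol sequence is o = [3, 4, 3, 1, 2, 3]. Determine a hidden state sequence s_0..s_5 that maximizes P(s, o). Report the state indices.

t=0: δ = [1.250e-01, 6.250e-02, 6.250e-02]  (obs o_0=3)
t=1: δ = [7.812e-03, 5.859e-03, 2.930e-03]  ψ = [0, 0, 1]  (obs o_1=4)
t=2: δ = [9.766e-04, 7.324e-04, 5.493e-04]  ψ = [0, 0, 1]  (obs o_2=3)
t=3: δ = [1.221e-04, 4.578e-05, 1.030e-04]  ψ = [0, 0, 1]  (obs o_3=1)
t=4: δ = [1.526e-05, 1.717e-05, 3.219e-06]  ψ = [0, 0, 2]  (obs o_4=2)
t=5: δ = [1.907e-06, 1.431e-06, 1.609e-06]  ψ = [0, 0, 1]  (obs o_5=3)
backtrack: best end state = 0; path = [0, 0, 0, 0, 0, 0]

path = [0, 0, 0, 0, 0, 0]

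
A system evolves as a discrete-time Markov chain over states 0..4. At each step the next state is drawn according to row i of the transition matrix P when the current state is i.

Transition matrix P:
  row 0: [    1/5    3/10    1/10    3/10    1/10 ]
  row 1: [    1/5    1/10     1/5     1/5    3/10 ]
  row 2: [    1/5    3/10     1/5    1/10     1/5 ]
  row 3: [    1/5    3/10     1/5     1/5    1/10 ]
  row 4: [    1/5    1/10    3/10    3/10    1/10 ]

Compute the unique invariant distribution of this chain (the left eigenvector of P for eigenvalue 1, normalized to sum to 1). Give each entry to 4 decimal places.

π = [0.2000, 0.2226, 0.1964, 0.2168, 0.1642]

Balance equations π_j = Σ_i π_i·P[i][j]:
  π_0 = 1/5·π_0 + 1/5·π_1 + 1/5·π_2 + 1/5·π_3 + 1/5·π_4
  π_1 = 3/10·π_0 + 1/10·π_1 + 3/10·π_2 + 3/10·π_3 + 1/10·π_4
  π_2 = 1/10·π_0 + 1/5·π_1 + 1/5·π_2 + 1/5·π_3 + 3/10·π_4
  π_3 = 3/10·π_0 + 1/5·π_1 + 1/10·π_2 + 1/5·π_3 + 3/10·π_4
  normalize: π_0 + π_1 + π_2 + π_3 + π_4 = 1
Solving the linear system gives exactly π = [1/5, 1367/6140, 603/3070, 1331/6140, 252/1535].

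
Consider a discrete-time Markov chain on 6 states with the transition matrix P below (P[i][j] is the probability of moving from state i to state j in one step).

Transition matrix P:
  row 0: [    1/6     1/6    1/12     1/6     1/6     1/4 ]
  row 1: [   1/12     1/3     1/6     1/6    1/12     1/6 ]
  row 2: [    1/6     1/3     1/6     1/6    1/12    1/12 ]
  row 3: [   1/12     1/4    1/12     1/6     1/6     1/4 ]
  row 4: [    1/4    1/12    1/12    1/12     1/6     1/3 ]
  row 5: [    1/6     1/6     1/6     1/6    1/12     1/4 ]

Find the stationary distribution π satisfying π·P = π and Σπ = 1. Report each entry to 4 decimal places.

Balance equations π_j = Σ_i π_i·P[i][j]:
  π_0 = 1/6·π_0 + 1/12·π_1 + 1/6·π_2 + 1/12·π_3 + 1/4·π_4 + 1/6·π_5
  π_1 = 1/6·π_0 + 1/3·π_1 + 1/3·π_2 + 1/4·π_3 + 1/12·π_4 + 1/6·π_5
  π_2 = 1/12·π_0 + 1/6·π_1 + 1/6·π_2 + 1/12·π_3 + 1/12·π_4 + 1/6·π_5
  π_3 = 1/6·π_0 + 1/6·π_1 + 1/6·π_2 + 1/6·π_3 + 1/12·π_4 + 1/6·π_5
  π_4 = 1/6·π_0 + 1/12·π_1 + 1/12·π_2 + 1/6·π_3 + 1/6·π_4 + 1/12·π_5
  normalize: π_0 + π_1 + π_2 + π_3 + π_4 + π_5 = 1
Solving the linear system gives exactly π = [4557/31586, 7271/31586, 8321/63172, 4953/31586, 1868/15793, 13817/63172].

π = [0.1443, 0.2302, 0.1317, 0.1568, 0.1183, 0.2187]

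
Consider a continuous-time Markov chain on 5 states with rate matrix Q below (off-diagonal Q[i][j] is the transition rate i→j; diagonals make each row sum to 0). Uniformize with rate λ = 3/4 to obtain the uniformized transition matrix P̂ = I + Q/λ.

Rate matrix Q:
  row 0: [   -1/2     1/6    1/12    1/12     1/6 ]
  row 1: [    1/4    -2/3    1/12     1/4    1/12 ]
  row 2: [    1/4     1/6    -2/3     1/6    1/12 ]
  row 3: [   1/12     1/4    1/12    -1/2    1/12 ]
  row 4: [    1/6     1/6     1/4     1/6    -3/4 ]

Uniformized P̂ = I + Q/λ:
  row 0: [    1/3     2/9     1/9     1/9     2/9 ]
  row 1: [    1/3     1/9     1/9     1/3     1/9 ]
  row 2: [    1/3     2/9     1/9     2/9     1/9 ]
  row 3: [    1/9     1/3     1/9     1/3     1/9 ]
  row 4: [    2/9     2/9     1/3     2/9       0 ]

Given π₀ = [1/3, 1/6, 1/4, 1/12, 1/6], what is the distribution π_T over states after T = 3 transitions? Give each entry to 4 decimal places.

π = [0.2663, 0.2238, 0.1399, 0.2430, 0.1269]

t=0: π = [0.3333, 0.1667, 0.2500, 0.0833, 0.1667]
t=1: π = [0.2963, 0.2130, 0.1481, 0.2130, 0.1296]
t=2: π = [0.2716, 0.2222, 0.1399, 0.2366, 0.1296]
t=3: π = [0.2663, 0.2238, 0.1399, 0.2430, 0.1269]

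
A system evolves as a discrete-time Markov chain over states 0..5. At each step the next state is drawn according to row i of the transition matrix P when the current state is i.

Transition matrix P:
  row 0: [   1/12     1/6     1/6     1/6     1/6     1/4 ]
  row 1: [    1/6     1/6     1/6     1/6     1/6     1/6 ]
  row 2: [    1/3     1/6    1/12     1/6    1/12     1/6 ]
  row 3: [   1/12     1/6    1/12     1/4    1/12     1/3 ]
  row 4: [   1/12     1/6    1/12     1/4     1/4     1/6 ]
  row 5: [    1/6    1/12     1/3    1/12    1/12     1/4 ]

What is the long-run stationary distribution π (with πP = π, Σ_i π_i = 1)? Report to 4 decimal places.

π = [0.1560, 0.1477, 0.1655, 0.1730, 0.1304, 0.2275]

Balance equations π_j = Σ_i π_i·P[i][j]:
  π_0 = 1/12·π_0 + 1/6·π_1 + 1/3·π_2 + 1/12·π_3 + 1/12·π_4 + 1/6·π_5
  π_1 = 1/6·π_0 + 1/6·π_1 + 1/6·π_2 + 1/6·π_3 + 1/6·π_4 + 1/12·π_5
  π_2 = 1/6·π_0 + 1/6·π_1 + 1/12·π_2 + 1/12·π_3 + 1/12·π_4 + 1/3·π_5
  π_3 = 1/6·π_0 + 1/6·π_1 + 1/6·π_2 + 1/4·π_3 + 1/4·π_4 + 1/12·π_5
  π_4 = 1/6·π_0 + 1/6·π_1 + 1/12·π_2 + 1/12·π_3 + 1/4·π_4 + 1/12·π_5
  normalize: π_0 + π_1 + π_2 + π_3 + π_4 + π_5 = 1
Solving the linear system gives exactly π = [17806/114161, 16863/114161, 18894/114161, 19749/114161, 14883/114161, 25966/114161].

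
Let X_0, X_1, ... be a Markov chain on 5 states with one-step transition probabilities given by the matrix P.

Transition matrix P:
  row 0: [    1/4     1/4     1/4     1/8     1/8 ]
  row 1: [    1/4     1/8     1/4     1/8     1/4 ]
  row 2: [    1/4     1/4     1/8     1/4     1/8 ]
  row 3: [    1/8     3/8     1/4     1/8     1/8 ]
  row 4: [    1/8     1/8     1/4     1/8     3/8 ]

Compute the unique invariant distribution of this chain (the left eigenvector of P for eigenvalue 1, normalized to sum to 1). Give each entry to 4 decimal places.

Balance equations π_j = Σ_i π_i·P[i][j]:
  π_0 = 1/4·π_0 + 1/4·π_1 + 1/4·π_2 + 1/8·π_3 + 1/8·π_4
  π_1 = 1/4·π_0 + 1/8·π_1 + 1/4·π_2 + 3/8·π_3 + 1/8·π_4
  π_2 = 1/4·π_0 + 1/4·π_1 + 1/8·π_2 + 1/4·π_3 + 1/4·π_4
  π_3 = 1/8·π_0 + 1/8·π_1 + 1/4·π_2 + 1/8·π_3 + 1/8·π_4
  normalize: π_0 + π_1 + π_2 + π_3 + π_4 = 1
Solving the linear system gives exactly π = [37/180, 13/60, 2/9, 11/72, 73/360].

π = [0.2056, 0.2167, 0.2222, 0.1528, 0.2028]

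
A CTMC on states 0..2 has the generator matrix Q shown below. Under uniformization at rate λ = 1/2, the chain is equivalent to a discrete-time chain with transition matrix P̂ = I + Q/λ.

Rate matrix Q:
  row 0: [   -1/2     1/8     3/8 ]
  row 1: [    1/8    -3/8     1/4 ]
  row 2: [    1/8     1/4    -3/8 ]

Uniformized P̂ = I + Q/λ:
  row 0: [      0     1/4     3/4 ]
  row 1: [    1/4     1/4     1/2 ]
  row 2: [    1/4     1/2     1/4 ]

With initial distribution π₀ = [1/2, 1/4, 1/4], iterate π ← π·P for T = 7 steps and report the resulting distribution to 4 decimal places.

π = [0.2000, 0.3599, 0.4401]

t=0: π = [0.5000, 0.2500, 0.2500]
t=1: π = [0.1250, 0.3125, 0.5625]
t=2: π = [0.2188, 0.3906, 0.3906]
t=3: π = [0.1953, 0.3477, 0.4570]
t=4: π = [0.2012, 0.3643, 0.4346]
t=5: π = [0.1997, 0.3586, 0.4417]
t=6: π = [0.2001, 0.3604, 0.4395]
t=7: π = [0.2000, 0.3599, 0.4401]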